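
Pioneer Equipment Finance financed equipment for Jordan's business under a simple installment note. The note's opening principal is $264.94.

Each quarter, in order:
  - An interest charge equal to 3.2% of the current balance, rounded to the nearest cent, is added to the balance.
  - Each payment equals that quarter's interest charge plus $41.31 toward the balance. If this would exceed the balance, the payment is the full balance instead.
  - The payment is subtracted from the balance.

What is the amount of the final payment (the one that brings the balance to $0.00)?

$17.63

Quarter 1: opening $264.94; interest $8.48 → $273.42; payment $49.79; balance $223.63
Quarter 2: opening $223.63; interest $7.16 → $230.79; payment $48.47; balance $182.32
Quarter 3: opening $182.32; interest $5.83 → $188.15; payment $47.14; balance $141.01
Quarter 4: opening $141.01; interest $4.51 → $145.52; payment $45.82; balance $99.70
Quarter 5: opening $99.70; interest $3.19 → $102.89; payment $44.50; balance $58.39
Quarter 6: opening $58.39; interest $1.87 → $60.26; payment $43.18; balance $17.08
Quarter 7: opening $17.08; interest $0.55 → $17.63; payment $17.63; balance $0.00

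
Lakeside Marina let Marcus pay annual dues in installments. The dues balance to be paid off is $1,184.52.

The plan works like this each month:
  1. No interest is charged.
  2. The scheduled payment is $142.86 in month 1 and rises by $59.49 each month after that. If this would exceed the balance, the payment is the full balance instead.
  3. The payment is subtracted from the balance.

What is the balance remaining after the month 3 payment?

$577.47

# | Opening | Payment | End bal
1 | $1,184.52 | $142.86 | $1,041.66
2 | $1,041.66 | $202.35 | $839.31
3 | $839.31 | $261.84 | $577.47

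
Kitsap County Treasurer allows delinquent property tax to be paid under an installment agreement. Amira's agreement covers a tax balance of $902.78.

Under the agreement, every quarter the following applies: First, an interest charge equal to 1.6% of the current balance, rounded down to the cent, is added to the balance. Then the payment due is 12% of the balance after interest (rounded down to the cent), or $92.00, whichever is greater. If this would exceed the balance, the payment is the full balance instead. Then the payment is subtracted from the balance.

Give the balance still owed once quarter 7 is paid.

$306.30

# | Opening | Interest | Payment | End bal
1 | $902.78 | $14.44 | $110.06 | $807.16
2 | $807.16 | $12.91 | $98.40 | $721.67
3 | $721.67 | $11.54 | $92.00 | $641.21
4 | $641.21 | $10.25 | $92.00 | $559.46
5 | $559.46 | $8.95 | $92.00 | $476.41
6 | $476.41 | $7.62 | $92.00 | $392.03
7 | $392.03 | $6.27 | $92.00 | $306.30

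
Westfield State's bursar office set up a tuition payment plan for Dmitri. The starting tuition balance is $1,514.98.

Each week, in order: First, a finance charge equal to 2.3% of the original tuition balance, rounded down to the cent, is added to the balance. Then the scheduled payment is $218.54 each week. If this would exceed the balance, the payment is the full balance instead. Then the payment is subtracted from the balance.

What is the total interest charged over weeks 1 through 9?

Week 1: $1,514.98 +$34.84 interest = $1,549.82; pay $218.54 → $1,331.28
Week 2: $1,331.28 +$34.84 interest = $1,366.12; pay $218.54 → $1,147.58
Week 3: $1,147.58 +$34.84 interest = $1,182.42; pay $218.54 → $963.88
Week 4: $963.88 +$34.84 interest = $998.72; pay $218.54 → $780.18
Week 5: $780.18 +$34.84 interest = $815.02; pay $218.54 → $596.48
Week 6: $596.48 +$34.84 interest = $631.32; pay $218.54 → $412.78
Week 7: $412.78 +$34.84 interest = $447.62; pay $218.54 → $229.08
Week 8: $229.08 +$34.84 interest = $263.92; pay $218.54 → $45.38
Week 9: $45.38 +$34.84 interest = $80.22; pay $80.22 → $0.00
Total interest: $34.84 + $34.84 + $34.84 + $34.84 + $34.84 + $34.84 + $34.84 + $34.84 + $34.84 = $313.56

$313.56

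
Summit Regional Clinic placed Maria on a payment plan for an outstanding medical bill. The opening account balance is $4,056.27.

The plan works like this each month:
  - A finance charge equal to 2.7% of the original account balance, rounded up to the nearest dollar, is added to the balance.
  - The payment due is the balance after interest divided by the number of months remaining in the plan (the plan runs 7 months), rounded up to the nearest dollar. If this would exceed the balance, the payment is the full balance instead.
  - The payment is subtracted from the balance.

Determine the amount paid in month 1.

$596.00

Month 1: opening $4,056.27; interest $110.00 → $4,166.27; payment $596.00; balance $3,570.27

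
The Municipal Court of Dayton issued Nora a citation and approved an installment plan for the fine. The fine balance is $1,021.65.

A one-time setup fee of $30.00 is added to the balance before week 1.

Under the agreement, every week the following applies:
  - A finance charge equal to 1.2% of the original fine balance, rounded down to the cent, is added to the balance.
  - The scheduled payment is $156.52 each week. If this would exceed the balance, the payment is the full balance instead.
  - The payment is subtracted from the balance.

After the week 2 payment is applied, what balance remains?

# | Opening | Interest | Payment | End bal
1 | $1,051.65 | $12.25 | $156.52 | $907.38
2 | $907.38 | $12.25 | $156.52 | $763.11

$763.11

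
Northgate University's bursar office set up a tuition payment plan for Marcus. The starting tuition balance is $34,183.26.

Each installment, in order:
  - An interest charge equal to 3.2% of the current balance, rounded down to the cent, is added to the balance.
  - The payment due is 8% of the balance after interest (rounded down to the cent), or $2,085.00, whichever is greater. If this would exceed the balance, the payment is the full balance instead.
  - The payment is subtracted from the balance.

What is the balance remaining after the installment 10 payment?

Installment 1: opening $34,183.26; interest $1,093.86 → $35,277.12; payment $2,822.16; balance $32,454.96
Installment 2: opening $32,454.96; interest $1,038.55 → $33,493.51; payment $2,679.48; balance $30,814.03
Installment 3: opening $30,814.03; interest $986.04 → $31,800.07; payment $2,544.00; balance $29,256.07
Installment 4: opening $29,256.07; interest $936.19 → $30,192.26; payment $2,415.38; balance $27,776.88
Installment 5: opening $27,776.88; interest $888.86 → $28,665.74; payment $2,293.25; balance $26,372.49
Installment 6: opening $26,372.49; interest $843.91 → $27,216.40; payment $2,177.31; balance $25,039.09
Installment 7: opening $25,039.09; interest $801.25 → $25,840.34; payment $2,085.00; balance $23,755.34
Installment 8: opening $23,755.34; interest $760.17 → $24,515.51; payment $2,085.00; balance $22,430.51
Installment 9: opening $22,430.51; interest $717.77 → $23,148.28; payment $2,085.00; balance $21,063.28
Installment 10: opening $21,063.28; interest $674.02 → $21,737.30; payment $2,085.00; balance $19,652.30

$19,652.30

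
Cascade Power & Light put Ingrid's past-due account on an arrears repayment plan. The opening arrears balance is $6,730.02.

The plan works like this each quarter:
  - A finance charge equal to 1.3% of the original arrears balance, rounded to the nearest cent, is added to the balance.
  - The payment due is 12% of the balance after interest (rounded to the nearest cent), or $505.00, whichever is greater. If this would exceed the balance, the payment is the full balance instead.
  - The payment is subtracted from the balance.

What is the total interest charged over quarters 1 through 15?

$1,312.35

# | Opening | Interest | Payment | End bal
1 | $6,730.02 | $87.49 | $818.10 | $5,999.41
2 | $5,999.41 | $87.49 | $730.43 | $5,356.47
3 | $5,356.47 | $87.49 | $653.28 | $4,790.68
4 | $4,790.68 | $87.49 | $585.38 | $4,292.79
5 | $4,292.79 | $87.49 | $525.63 | $3,854.65
6 | $3,854.65 | $87.49 | $505.00 | $3,437.14
7 | $3,437.14 | $87.49 | $505.00 | $3,019.63
8 | $3,019.63 | $87.49 | $505.00 | $2,602.12
9 | $2,602.12 | $87.49 | $505.00 | $2,184.61
10 | $2,184.61 | $87.49 | $505.00 | $1,767.10
11 | $1,767.10 | $87.49 | $505.00 | $1,349.59
12 | $1,349.59 | $87.49 | $505.00 | $932.08
13 | $932.08 | $87.49 | $505.00 | $514.57
14 | $514.57 | $87.49 | $505.00 | $97.06
15 | $97.06 | $87.49 | $184.55 | $0.00
Total interest: $87.49 + $87.49 + $87.49 + $87.49 + $87.49 + $87.49 + $87.49 + $87.49 + $87.49 + $87.49 + $87.49 + $87.49 + $87.49 + $87.49 + $87.49 = $1,312.35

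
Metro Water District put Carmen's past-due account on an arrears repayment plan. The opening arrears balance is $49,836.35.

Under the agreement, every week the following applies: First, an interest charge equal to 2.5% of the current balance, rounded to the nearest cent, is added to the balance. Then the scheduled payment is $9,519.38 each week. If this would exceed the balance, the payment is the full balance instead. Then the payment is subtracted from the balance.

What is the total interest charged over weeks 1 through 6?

$4,267.53

Week 1: opening $49,836.35; interest $1,245.91 → $51,082.26; payment $9,519.38; balance $41,562.88
Week 2: opening $41,562.88; interest $1,039.07 → $42,601.95; payment $9,519.38; balance $33,082.57
Week 3: opening $33,082.57; interest $827.06 → $33,909.63; payment $9,519.38; balance $24,390.25
Week 4: opening $24,390.25; interest $609.76 → $25,000.01; payment $9,519.38; balance $15,480.63
Week 5: opening $15,480.63; interest $387.02 → $15,867.65; payment $9,519.38; balance $6,348.27
Week 6: opening $6,348.27; interest $158.71 → $6,506.98; payment $6,506.98; balance $0.00
Total interest: $1,245.91 + $1,039.07 + $827.06 + $609.76 + $387.02 + $158.71 = $4,267.53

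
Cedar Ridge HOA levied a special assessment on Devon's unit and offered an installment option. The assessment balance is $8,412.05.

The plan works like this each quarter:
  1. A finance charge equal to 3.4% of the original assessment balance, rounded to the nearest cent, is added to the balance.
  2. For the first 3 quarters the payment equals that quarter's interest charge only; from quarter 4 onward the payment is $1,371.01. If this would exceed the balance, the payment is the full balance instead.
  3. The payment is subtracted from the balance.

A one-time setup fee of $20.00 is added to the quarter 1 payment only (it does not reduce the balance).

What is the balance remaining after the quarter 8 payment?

$2,987.05

Quarter 1: opening $8,412.05; interest $286.01 → $8,698.06; payment $286.01 (+ $20.00 fee); balance $8,412.05
Quarter 2: opening $8,412.05; interest $286.01 → $8,698.06; payment $286.01; balance $8,412.05
Quarter 3: opening $8,412.05; interest $286.01 → $8,698.06; payment $286.01; balance $8,412.05
Quarter 4: opening $8,412.05; interest $286.01 → $8,698.06; payment $1,371.01; balance $7,327.05
Quarter 5: opening $7,327.05; interest $286.01 → $7,613.06; payment $1,371.01; balance $6,242.05
Quarter 6: opening $6,242.05; interest $286.01 → $6,528.06; payment $1,371.01; balance $5,157.05
Quarter 7: opening $5,157.05; interest $286.01 → $5,443.06; payment $1,371.01; balance $4,072.05
Quarter 8: opening $4,072.05; interest $286.01 → $4,358.06; payment $1,371.01; balance $2,987.05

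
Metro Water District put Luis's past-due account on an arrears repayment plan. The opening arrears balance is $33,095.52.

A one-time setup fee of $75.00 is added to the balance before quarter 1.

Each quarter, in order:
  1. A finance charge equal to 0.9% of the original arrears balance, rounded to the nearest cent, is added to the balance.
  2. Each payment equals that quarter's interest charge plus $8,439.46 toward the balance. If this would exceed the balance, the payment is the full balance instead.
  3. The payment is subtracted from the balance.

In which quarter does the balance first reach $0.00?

4

Quarter 1: $33,170.52 +$297.86 interest = $33,468.38; pay $8,737.32 → $24,731.06
Quarter 2: $24,731.06 +$297.86 interest = $25,028.92; pay $8,737.32 → $16,291.60
Quarter 3: $16,291.60 +$297.86 interest = $16,589.46; pay $8,737.32 → $7,852.14
Quarter 4: $7,852.14 +$297.86 interest = $8,150.00; pay $8,150.00 → $0.00
Balance reaches $0.00 in quarter 4.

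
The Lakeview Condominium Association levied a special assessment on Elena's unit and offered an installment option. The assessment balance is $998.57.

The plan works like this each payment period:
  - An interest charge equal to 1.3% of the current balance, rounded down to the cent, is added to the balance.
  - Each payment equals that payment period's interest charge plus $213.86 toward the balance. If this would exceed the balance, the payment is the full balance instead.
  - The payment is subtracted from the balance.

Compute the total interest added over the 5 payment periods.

Payment period 1: $998.57 +$12.98 interest = $1,011.55; pay $226.84 → $784.71
Payment period 2: $784.71 +$10.20 interest = $794.91; pay $224.06 → $570.85
Payment period 3: $570.85 +$7.42 interest = $578.27; pay $221.28 → $356.99
Payment period 4: $356.99 +$4.64 interest = $361.63; pay $218.50 → $143.13
Payment period 5: $143.13 +$1.86 interest = $144.99; pay $144.99 → $0.00
Total interest: $12.98 + $10.20 + $7.42 + $4.64 + $1.86 = $37.10

$37.10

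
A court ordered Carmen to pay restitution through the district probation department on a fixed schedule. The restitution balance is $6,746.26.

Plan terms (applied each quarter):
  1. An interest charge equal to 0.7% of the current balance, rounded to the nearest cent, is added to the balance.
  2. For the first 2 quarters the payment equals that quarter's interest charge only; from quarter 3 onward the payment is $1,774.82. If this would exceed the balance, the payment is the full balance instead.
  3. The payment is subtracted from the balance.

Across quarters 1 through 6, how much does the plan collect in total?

Quarter 1: $6,746.26 +$47.22 interest = $6,793.48; pay $47.22 → $6,746.26
Quarter 2: $6,746.26 +$47.22 interest = $6,793.48; pay $47.22 → $6,746.26
Quarter 3: $6,746.26 +$47.22 interest = $6,793.48; pay $1,774.82 → $5,018.66
Quarter 4: $5,018.66 +$35.13 interest = $5,053.79; pay $1,774.82 → $3,278.97
Quarter 5: $3,278.97 +$22.95 interest = $3,301.92; pay $1,774.82 → $1,527.10
Quarter 6: $1,527.10 +$10.69 interest = $1,537.79; pay $1,537.79 → $0.00
Total paid: $6,956.69

$6,956.69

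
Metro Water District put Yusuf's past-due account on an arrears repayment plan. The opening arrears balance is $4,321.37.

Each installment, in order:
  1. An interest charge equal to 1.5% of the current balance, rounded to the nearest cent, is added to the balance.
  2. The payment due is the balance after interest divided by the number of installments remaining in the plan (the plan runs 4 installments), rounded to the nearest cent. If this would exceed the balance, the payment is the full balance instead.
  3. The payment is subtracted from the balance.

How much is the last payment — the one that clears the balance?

$1,146.64

Installment 1: opening $4,321.37; interest $64.82 → $4,386.19; payment $1,096.55; balance $3,289.64
Installment 2: opening $3,289.64; interest $49.34 → $3,338.98; payment $1,112.99; balance $2,225.99
Installment 3: opening $2,225.99; interest $33.39 → $2,259.38; payment $1,129.69; balance $1,129.69
Installment 4: opening $1,129.69; interest $16.95 → $1,146.64; payment $1,146.64; balance $0.00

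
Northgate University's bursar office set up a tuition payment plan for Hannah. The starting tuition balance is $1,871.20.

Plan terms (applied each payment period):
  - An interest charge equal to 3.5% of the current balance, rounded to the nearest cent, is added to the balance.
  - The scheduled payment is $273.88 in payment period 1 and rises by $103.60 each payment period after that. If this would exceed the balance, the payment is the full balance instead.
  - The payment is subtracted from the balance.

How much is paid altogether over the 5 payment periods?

# | Opening | Interest | Payment | End bal
1 | $1,871.20 | $65.49 | $273.88 | $1,662.81
2 | $1,662.81 | $58.20 | $377.48 | $1,343.53
3 | $1,343.53 | $47.02 | $481.08 | $909.47
4 | $909.47 | $31.83 | $584.68 | $356.62
5 | $356.62 | $12.48 | $369.10 | $0.00
Total paid: $2,086.22

$2,086.22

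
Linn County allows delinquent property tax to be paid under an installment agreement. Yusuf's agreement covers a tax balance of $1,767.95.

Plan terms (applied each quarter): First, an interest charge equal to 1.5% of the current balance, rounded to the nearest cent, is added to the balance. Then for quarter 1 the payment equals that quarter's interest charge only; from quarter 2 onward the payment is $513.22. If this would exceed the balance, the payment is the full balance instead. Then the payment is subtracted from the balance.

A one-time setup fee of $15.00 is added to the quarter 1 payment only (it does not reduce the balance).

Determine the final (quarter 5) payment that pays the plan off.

$290.13

Quarter 1: opening $1,767.95; interest $26.52 → $1,794.47; payment $26.52 (+ $15.00 fee); balance $1,767.95
Quarter 2: opening $1,767.95; interest $26.52 → $1,794.47; payment $513.22; balance $1,281.25
Quarter 3: opening $1,281.25; interest $19.22 → $1,300.47; payment $513.22; balance $787.25
Quarter 4: opening $787.25; interest $11.81 → $799.06; payment $513.22; balance $285.84
Quarter 5: opening $285.84; interest $4.29 → $290.13; payment $290.13; balance $0.00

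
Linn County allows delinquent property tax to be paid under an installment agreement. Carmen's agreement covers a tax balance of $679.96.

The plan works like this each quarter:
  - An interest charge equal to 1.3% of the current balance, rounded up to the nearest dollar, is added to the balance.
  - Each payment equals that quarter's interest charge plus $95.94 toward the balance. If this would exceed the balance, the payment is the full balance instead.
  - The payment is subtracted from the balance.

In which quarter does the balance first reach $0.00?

Quarter 1: $679.96 +$9.00 interest = $688.96; pay $104.94 → $584.02
Quarter 2: $584.02 +$8.00 interest = $592.02; pay $103.94 → $488.08
Quarter 3: $488.08 +$7.00 interest = $495.08; pay $102.94 → $392.14
Quarter 4: $392.14 +$6.00 interest = $398.14; pay $101.94 → $296.20
Quarter 5: $296.20 +$4.00 interest = $300.20; pay $99.94 → $200.26
Quarter 6: $200.26 +$3.00 interest = $203.26; pay $98.94 → $104.32
Quarter 7: $104.32 +$2.00 interest = $106.32; pay $97.94 → $8.38
Quarter 8: $8.38 +$1.00 interest = $9.38; pay $9.38 → $0.00
Balance reaches $0.00 in quarter 8.

8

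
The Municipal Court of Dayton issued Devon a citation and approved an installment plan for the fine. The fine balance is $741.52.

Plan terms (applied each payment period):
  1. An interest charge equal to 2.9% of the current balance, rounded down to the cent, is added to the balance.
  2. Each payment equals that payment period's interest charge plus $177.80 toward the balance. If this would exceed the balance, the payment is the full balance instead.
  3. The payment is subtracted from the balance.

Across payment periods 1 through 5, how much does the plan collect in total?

$797.45

Payment period 1: $741.52 +$21.50 interest = $763.02; pay $199.30 → $563.72
Payment period 2: $563.72 +$16.34 interest = $580.06; pay $194.14 → $385.92
Payment period 3: $385.92 +$11.19 interest = $397.11; pay $188.99 → $208.12
Payment period 4: $208.12 +$6.03 interest = $214.15; pay $183.83 → $30.32
Payment period 5: $30.32 +$0.87 interest = $31.19; pay $31.19 → $0.00
Total paid: $797.45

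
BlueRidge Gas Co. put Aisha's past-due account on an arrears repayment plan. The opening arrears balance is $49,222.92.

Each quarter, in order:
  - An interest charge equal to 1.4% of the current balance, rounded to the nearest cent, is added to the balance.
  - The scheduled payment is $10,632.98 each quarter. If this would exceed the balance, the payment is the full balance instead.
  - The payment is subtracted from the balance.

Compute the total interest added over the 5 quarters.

Quarter 1: $49,222.92 +$689.12 interest = $49,912.04; pay $10,632.98 → $39,279.06
Quarter 2: $39,279.06 +$549.91 interest = $39,828.97; pay $10,632.98 → $29,195.99
Quarter 3: $29,195.99 +$408.74 interest = $29,604.73; pay $10,632.98 → $18,971.75
Quarter 4: $18,971.75 +$265.60 interest = $19,237.35; pay $10,632.98 → $8,604.37
Quarter 5: $8,604.37 +$120.46 interest = $8,724.83; pay $8,724.83 → $0.00
Total interest: $689.12 + $549.91 + $408.74 + $265.60 + $120.46 = $2,033.83

$2,033.83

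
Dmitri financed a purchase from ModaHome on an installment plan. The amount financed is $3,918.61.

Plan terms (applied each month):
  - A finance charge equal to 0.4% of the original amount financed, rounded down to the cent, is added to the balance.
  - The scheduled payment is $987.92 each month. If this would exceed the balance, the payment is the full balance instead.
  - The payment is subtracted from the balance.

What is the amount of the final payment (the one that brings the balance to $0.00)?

# | Opening | Interest | Payment | End bal
1 | $3,918.61 | $15.67 | $987.92 | $2,946.36
2 | $2,946.36 | $15.67 | $987.92 | $1,974.11
3 | $1,974.11 | $15.67 | $987.92 | $1,001.86
4 | $1,001.86 | $15.67 | $987.92 | $29.61
5 | $29.61 | $15.67 | $45.28 | $0.00

$45.28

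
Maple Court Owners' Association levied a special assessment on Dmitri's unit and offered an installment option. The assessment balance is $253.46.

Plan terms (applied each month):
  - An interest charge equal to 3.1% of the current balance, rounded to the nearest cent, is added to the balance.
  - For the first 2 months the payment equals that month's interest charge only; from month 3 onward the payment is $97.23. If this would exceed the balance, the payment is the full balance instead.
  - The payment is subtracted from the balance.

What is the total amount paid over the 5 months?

# | Opening | Interest | Payment | End bal
1 | $253.46 | $7.86 | $7.86 | $253.46
2 | $253.46 | $7.86 | $7.86 | $253.46
3 | $253.46 | $7.86 | $97.23 | $164.09
4 | $164.09 | $5.09 | $97.23 | $71.95
5 | $71.95 | $2.23 | $74.18 | $0.00
Total paid: $284.36

$284.36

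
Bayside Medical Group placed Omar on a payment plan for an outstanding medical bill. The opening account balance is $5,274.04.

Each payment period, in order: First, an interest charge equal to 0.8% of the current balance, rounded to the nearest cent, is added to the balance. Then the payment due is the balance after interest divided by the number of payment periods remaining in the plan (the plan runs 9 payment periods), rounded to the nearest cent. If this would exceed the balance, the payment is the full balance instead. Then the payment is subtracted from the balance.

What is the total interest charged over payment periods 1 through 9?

$215.51

Payment period 1: $5,274.04 +$42.19 interest = $5,316.23; pay $590.69 → $4,725.54
Payment period 2: $4,725.54 +$37.80 interest = $4,763.34; pay $595.42 → $4,167.92
Payment period 3: $4,167.92 +$33.34 interest = $4,201.26; pay $600.18 → $3,601.08
Payment period 4: $3,601.08 +$28.81 interest = $3,629.89; pay $604.98 → $3,024.91
Payment period 5: $3,024.91 +$24.20 interest = $3,049.11; pay $609.82 → $2,439.29
Payment period 6: $2,439.29 +$19.51 interest = $2,458.80; pay $614.70 → $1,844.10
Payment period 7: $1,844.10 +$14.75 interest = $1,858.85; pay $619.62 → $1,239.23
Payment period 8: $1,239.23 +$9.91 interest = $1,249.14; pay $624.57 → $624.57
Payment period 9: $624.57 +$5.00 interest = $629.57; pay $629.57 → $0.00
Total interest: $42.19 + $37.80 + $33.34 + $28.81 + $24.20 + $19.51 + $14.75 + $9.91 + $5.00 = $215.51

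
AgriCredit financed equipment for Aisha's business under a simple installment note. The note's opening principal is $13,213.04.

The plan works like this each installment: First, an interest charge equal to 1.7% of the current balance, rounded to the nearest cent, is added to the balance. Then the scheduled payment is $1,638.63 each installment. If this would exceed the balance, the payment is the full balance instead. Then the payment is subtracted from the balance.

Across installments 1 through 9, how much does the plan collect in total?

Installment 1: opening $13,213.04; interest $224.62 → $13,437.66; payment $1,638.63; balance $11,799.03
Installment 2: opening $11,799.03; interest $200.58 → $11,999.61; payment $1,638.63; balance $10,360.98
Installment 3: opening $10,360.98; interest $176.14 → $10,537.12; payment $1,638.63; balance $8,898.49
Installment 4: opening $8,898.49; interest $151.27 → $9,049.76; payment $1,638.63; balance $7,411.13
Installment 5: opening $7,411.13; interest $125.99 → $7,537.12; payment $1,638.63; balance $5,898.49
Installment 6: opening $5,898.49; interest $100.27 → $5,998.76; payment $1,638.63; balance $4,360.13
Installment 7: opening $4,360.13; interest $74.12 → $4,434.25; payment $1,638.63; balance $2,795.62
Installment 8: opening $2,795.62; interest $47.53 → $2,843.15; payment $1,638.63; balance $1,204.52
Installment 9: opening $1,204.52; interest $20.48 → $1,225.00; payment $1,225.00; balance $0.00
Total paid: $14,334.04

$14,334.04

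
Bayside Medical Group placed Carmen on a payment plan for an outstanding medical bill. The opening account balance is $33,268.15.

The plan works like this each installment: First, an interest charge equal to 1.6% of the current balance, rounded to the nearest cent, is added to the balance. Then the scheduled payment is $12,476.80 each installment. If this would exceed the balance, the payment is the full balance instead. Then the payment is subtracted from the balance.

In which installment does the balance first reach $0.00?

Installment 1: opening $33,268.15; interest $532.29 → $33,800.44; payment $12,476.80; balance $21,323.64
Installment 2: opening $21,323.64; interest $341.18 → $21,664.82; payment $12,476.80; balance $9,188.02
Installment 3: opening $9,188.02; interest $147.01 → $9,335.03; payment $9,335.03; balance $0.00
Balance reaches $0.00 in installment 3.

3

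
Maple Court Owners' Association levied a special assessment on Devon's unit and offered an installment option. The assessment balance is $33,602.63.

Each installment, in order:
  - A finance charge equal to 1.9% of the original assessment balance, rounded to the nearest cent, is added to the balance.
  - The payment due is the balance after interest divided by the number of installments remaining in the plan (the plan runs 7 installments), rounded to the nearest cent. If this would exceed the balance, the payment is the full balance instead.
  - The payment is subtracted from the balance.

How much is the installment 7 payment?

$6,455.78

# | Opening | Interest | Payment | End bal
1 | $33,602.63 | $638.45 | $4,891.58 | $29,349.50
2 | $29,349.50 | $638.45 | $4,997.99 | $24,989.96
3 | $24,989.96 | $638.45 | $5,125.68 | $20,502.73
4 | $20,502.73 | $638.45 | $5,285.30 | $15,855.88
5 | $15,855.88 | $638.45 | $5,498.11 | $10,996.22
6 | $10,996.22 | $638.45 | $5,817.34 | $5,817.33
7 | $5,817.33 | $638.45 | $6,455.78 | $0.00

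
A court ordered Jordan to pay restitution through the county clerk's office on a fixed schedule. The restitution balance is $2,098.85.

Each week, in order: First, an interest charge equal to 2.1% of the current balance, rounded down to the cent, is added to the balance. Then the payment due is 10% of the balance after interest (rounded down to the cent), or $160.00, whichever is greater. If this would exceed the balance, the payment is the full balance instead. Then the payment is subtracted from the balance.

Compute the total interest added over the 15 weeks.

Week 1: $2,098.85 +$44.07 interest = $2,142.92; pay $214.29 → $1,928.63
Week 2: $1,928.63 +$40.50 interest = $1,969.13; pay $196.91 → $1,772.22
Week 3: $1,772.22 +$37.21 interest = $1,809.43; pay $180.94 → $1,628.49
Week 4: $1,628.49 +$34.19 interest = $1,662.68; pay $166.26 → $1,496.42
Week 5: $1,496.42 +$31.42 interest = $1,527.84; pay $160.00 → $1,367.84
Week 6: $1,367.84 +$28.72 interest = $1,396.56; pay $160.00 → $1,236.56
Week 7: $1,236.56 +$25.96 interest = $1,262.52; pay $160.00 → $1,102.52
Week 8: $1,102.52 +$23.15 interest = $1,125.67; pay $160.00 → $965.67
Week 9: $965.67 +$20.27 interest = $985.94; pay $160.00 → $825.94
Week 10: $825.94 +$17.34 interest = $843.28; pay $160.00 → $683.28
Week 11: $683.28 +$14.34 interest = $697.62; pay $160.00 → $537.62
Week 12: $537.62 +$11.29 interest = $548.91; pay $160.00 → $388.91
Week 13: $388.91 +$8.16 interest = $397.07; pay $160.00 → $237.07
Week 14: $237.07 +$4.97 interest = $242.04; pay $160.00 → $82.04
Week 15: $82.04 +$1.72 interest = $83.76; pay $83.76 → $0.00
Total interest: $44.07 + $40.50 + $37.21 + $34.19 + $31.42 + $28.72 + $25.96 + $23.15 + $20.27 + $17.34 + $14.34 + $11.29 + $8.16 + $4.97 + $1.72 = $343.31

$343.31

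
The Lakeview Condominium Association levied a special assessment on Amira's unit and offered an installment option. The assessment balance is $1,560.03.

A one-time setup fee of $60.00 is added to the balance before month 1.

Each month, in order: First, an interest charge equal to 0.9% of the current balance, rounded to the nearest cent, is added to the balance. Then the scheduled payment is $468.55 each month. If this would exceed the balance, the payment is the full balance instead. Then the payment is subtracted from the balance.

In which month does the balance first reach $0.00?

4

Month 1: $1,620.03 +$14.58 interest = $1,634.61; pay $468.55 → $1,166.06
Month 2: $1,166.06 +$10.49 interest = $1,176.55; pay $468.55 → $708.00
Month 3: $708.00 +$6.37 interest = $714.37; pay $468.55 → $245.82
Month 4: $245.82 +$2.21 interest = $248.03; pay $248.03 → $0.00
Balance reaches $0.00 in month 4.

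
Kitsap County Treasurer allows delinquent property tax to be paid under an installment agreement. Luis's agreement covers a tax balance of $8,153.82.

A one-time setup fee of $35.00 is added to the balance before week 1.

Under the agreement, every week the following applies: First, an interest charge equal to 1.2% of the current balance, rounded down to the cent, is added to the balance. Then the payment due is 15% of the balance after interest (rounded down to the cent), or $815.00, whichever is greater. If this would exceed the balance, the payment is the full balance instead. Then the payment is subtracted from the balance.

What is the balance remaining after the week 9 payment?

# | Opening | Interest | Payment | End bal
1 | $8,188.82 | $98.26 | $1,243.06 | $7,044.02
2 | $7,044.02 | $84.52 | $1,069.28 | $6,059.26
3 | $6,059.26 | $72.71 | $919.79 | $5,212.18
4 | $5,212.18 | $62.54 | $815.00 | $4,459.72
5 | $4,459.72 | $53.51 | $815.00 | $3,698.23
6 | $3,698.23 | $44.37 | $815.00 | $2,927.60
7 | $2,927.60 | $35.13 | $815.00 | $2,147.73
8 | $2,147.73 | $25.77 | $815.00 | $1,358.50
9 | $1,358.50 | $16.30 | $815.00 | $559.80

$559.80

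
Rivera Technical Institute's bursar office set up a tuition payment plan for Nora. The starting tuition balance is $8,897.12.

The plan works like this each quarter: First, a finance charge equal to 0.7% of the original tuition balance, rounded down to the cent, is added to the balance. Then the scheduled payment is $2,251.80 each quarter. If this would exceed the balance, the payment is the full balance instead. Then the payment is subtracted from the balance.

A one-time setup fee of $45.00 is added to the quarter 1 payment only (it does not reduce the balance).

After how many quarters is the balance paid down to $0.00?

Quarter 1: $8,897.12 +$62.27 interest = $8,959.39; pay $2,251.80 (+ $45.00 fee) → $6,707.59
Quarter 2: $6,707.59 +$62.27 interest = $6,769.86; pay $2,251.80 → $4,518.06
Quarter 3: $4,518.06 +$62.27 interest = $4,580.33; pay $2,251.80 → $2,328.53
Quarter 4: $2,328.53 +$62.27 interest = $2,390.80; pay $2,251.80 → $139.00
Quarter 5: $139.00 +$62.27 interest = $201.27; pay $201.27 → $0.00
Balance reaches $0.00 in quarter 5.

5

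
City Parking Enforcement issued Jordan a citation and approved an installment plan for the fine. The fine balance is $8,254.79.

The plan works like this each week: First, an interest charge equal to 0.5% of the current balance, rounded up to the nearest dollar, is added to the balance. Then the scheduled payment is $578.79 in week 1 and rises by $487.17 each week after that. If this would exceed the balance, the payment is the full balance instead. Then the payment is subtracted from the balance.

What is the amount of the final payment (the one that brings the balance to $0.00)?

# | Opening | Interest | Payment | End bal
1 | $8,254.79 | $42.00 | $578.79 | $7,718.00
2 | $7,718.00 | $39.00 | $1,065.96 | $6,691.04
3 | $6,691.04 | $34.00 | $1,553.13 | $5,171.91
4 | $5,171.91 | $26.00 | $2,040.30 | $3,157.61
5 | $3,157.61 | $16.00 | $2,527.47 | $646.14
6 | $646.14 | $4.00 | $650.14 | $0.00

$650.14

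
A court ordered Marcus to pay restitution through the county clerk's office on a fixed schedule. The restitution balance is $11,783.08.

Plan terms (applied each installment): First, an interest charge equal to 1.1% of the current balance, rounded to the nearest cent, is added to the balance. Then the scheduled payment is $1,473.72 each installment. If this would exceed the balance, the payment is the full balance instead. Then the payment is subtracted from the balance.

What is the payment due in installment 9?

Installment 1: opening $11,783.08; interest $129.61 → $11,912.69; payment $1,473.72; balance $10,438.97
Installment 2: opening $10,438.97; interest $114.83 → $10,553.80; payment $1,473.72; balance $9,080.08
Installment 3: opening $9,080.08; interest $99.88 → $9,179.96; payment $1,473.72; balance $7,706.24
Installment 4: opening $7,706.24; interest $84.77 → $7,791.01; payment $1,473.72; balance $6,317.29
Installment 5: opening $6,317.29; interest $69.49 → $6,386.78; payment $1,473.72; balance $4,913.06
Installment 6: opening $4,913.06; interest $54.04 → $4,967.10; payment $1,473.72; balance $3,493.38
Installment 7: opening $3,493.38; interest $38.43 → $3,531.81; payment $1,473.72; balance $2,058.09
Installment 8: opening $2,058.09; interest $22.64 → $2,080.73; payment $1,473.72; balance $607.01
Installment 9: opening $607.01; interest $6.68 → $613.69; payment $613.69; balance $0.00

$613.69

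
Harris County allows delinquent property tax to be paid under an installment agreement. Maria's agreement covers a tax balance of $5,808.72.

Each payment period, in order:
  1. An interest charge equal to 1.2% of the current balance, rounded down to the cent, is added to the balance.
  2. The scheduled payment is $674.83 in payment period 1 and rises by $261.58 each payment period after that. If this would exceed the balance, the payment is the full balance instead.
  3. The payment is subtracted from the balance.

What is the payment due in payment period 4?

$1,459.57

Payment period 1: opening $5,808.72; interest $69.70 → $5,878.42; payment $674.83; balance $5,203.59
Payment period 2: opening $5,203.59; interest $62.44 → $5,266.03; payment $936.41; balance $4,329.62
Payment period 3: opening $4,329.62; interest $51.95 → $4,381.57; payment $1,197.99; balance $3,183.58
Payment period 4: opening $3,183.58; interest $38.20 → $3,221.78; payment $1,459.57; balance $1,762.21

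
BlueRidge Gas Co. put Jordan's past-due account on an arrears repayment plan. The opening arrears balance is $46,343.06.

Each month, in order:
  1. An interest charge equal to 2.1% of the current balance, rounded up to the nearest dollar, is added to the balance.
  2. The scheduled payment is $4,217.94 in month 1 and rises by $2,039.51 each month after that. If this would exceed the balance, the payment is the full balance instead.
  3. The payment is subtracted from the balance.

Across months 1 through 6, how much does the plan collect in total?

Month 1: opening $46,343.06; interest $974.00 → $47,317.06; payment $4,217.94; balance $43,099.12
Month 2: opening $43,099.12; interest $906.00 → $44,005.12; payment $6,257.45; balance $37,747.67
Month 3: opening $37,747.67; interest $793.00 → $38,540.67; payment $8,296.96; balance $30,243.71
Month 4: opening $30,243.71; interest $636.00 → $30,879.71; payment $10,336.47; balance $20,543.24
Month 5: opening $20,543.24; interest $432.00 → $20,975.24; payment $12,375.98; balance $8,599.26
Month 6: opening $8,599.26; interest $181.00 → $8,780.26; payment $8,780.26; balance $0.00
Total paid: $50,265.06

$50,265.06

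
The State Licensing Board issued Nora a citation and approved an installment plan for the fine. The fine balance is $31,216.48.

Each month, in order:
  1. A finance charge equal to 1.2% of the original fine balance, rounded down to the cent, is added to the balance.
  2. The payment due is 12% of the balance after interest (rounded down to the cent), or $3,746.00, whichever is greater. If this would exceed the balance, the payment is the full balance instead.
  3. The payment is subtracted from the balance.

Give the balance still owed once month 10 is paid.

$0.00

# | Opening | Interest | Payment | End bal
1 | $31,216.48 | $374.59 | $3,790.92 | $27,800.15
2 | $27,800.15 | $374.59 | $3,746.00 | $24,428.74
3 | $24,428.74 | $374.59 | $3,746.00 | $21,057.33
4 | $21,057.33 | $374.59 | $3,746.00 | $17,685.92
5 | $17,685.92 | $374.59 | $3,746.00 | $14,314.51
6 | $14,314.51 | $374.59 | $3,746.00 | $10,943.10
7 | $10,943.10 | $374.59 | $3,746.00 | $7,571.69
8 | $7,571.69 | $374.59 | $3,746.00 | $4,200.28
9 | $4,200.28 | $374.59 | $3,746.00 | $828.87
10 | $828.87 | $374.59 | $1,203.46 | $0.00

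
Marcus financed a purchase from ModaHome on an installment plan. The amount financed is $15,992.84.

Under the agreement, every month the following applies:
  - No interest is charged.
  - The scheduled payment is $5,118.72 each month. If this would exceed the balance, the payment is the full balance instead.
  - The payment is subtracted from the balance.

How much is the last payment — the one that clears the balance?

# | Opening | Payment | End bal
1 | $15,992.84 | $5,118.72 | $10,874.12
2 | $10,874.12 | $5,118.72 | $5,755.40
3 | $5,755.40 | $5,118.72 | $636.68
4 | $636.68 | $636.68 | $0.00

$636.68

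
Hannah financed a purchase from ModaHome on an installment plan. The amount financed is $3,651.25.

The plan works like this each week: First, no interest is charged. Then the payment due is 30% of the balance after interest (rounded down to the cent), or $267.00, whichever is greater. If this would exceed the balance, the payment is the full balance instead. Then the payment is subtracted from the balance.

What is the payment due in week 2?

Week 1: opening $3,651.25; payment $1,095.37; balance $2,555.88
Week 2: opening $2,555.88; payment $766.76; balance $1,789.12

$766.76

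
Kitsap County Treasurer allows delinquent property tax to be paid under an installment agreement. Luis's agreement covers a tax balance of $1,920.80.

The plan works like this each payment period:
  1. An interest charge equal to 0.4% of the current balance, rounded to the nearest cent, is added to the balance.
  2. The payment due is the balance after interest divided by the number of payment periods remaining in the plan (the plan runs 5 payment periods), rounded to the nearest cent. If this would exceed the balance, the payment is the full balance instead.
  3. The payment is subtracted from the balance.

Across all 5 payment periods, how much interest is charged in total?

$23.17

Payment period 1: opening $1,920.80; interest $7.68 → $1,928.48; payment $385.70; balance $1,542.78
Payment period 2: opening $1,542.78; interest $6.17 → $1,548.95; payment $387.24; balance $1,161.71
Payment period 3: opening $1,161.71; interest $4.65 → $1,166.36; payment $388.79; balance $777.57
Payment period 4: opening $777.57; interest $3.11 → $780.68; payment $390.34; balance $390.34
Payment period 5: opening $390.34; interest $1.56 → $391.90; payment $391.90; balance $0.00
Total interest: $7.68 + $6.17 + $4.65 + $3.11 + $1.56 = $23.17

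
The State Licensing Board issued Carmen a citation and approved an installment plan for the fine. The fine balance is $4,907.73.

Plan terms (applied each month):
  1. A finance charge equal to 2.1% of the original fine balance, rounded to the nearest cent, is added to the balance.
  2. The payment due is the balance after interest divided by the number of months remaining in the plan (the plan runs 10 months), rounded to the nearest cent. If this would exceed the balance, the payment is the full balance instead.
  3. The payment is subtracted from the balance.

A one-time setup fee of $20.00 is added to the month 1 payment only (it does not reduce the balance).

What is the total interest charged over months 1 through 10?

Month 1: $4,907.73 +$103.06 interest = $5,010.79; pay $501.08 (+ $20.00 fee) → $4,509.71
Month 2: $4,509.71 +$103.06 interest = $4,612.77; pay $512.53 → $4,100.24
Month 3: $4,100.24 +$103.06 interest = $4,203.30; pay $525.41 → $3,677.89
Month 4: $3,677.89 +$103.06 interest = $3,780.95; pay $540.14 → $3,240.81
Month 5: $3,240.81 +$103.06 interest = $3,343.87; pay $557.31 → $2,786.56
Month 6: $2,786.56 +$103.06 interest = $2,889.62; pay $577.92 → $2,311.70
Month 7: $2,311.70 +$103.06 interest = $2,414.76; pay $603.69 → $1,811.07
Month 8: $1,811.07 +$103.06 interest = $1,914.13; pay $638.04 → $1,276.09
Month 9: $1,276.09 +$103.06 interest = $1,379.15; pay $689.58 → $689.57
Month 10: $689.57 +$103.06 interest = $792.63; pay $792.63 → $0.00
Total interest: $103.06 + $103.06 + $103.06 + $103.06 + $103.06 + $103.06 + $103.06 + $103.06 + $103.06 + $103.06 = $1,030.60

$1,030.60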